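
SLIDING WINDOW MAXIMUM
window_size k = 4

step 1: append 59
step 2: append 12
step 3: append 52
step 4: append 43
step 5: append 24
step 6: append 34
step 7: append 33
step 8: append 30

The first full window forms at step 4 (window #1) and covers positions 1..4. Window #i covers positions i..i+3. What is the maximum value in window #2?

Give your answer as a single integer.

step 1: append 59 -> window=[59] (not full yet)
step 2: append 12 -> window=[59, 12] (not full yet)
step 3: append 52 -> window=[59, 12, 52] (not full yet)
step 4: append 43 -> window=[59, 12, 52, 43] -> max=59
step 5: append 24 -> window=[12, 52, 43, 24] -> max=52
Window #2 max = 52

Answer: 52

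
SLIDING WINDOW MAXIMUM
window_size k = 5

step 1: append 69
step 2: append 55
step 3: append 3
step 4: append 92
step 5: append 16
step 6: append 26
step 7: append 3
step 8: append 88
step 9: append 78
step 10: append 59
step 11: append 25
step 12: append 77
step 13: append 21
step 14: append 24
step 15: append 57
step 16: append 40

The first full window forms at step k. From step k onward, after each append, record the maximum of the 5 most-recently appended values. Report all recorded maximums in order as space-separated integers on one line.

step 1: append 69 -> window=[69] (not full yet)
step 2: append 55 -> window=[69, 55] (not full yet)
step 3: append 3 -> window=[69, 55, 3] (not full yet)
step 4: append 92 -> window=[69, 55, 3, 92] (not full yet)
step 5: append 16 -> window=[69, 55, 3, 92, 16] -> max=92
step 6: append 26 -> window=[55, 3, 92, 16, 26] -> max=92
step 7: append 3 -> window=[3, 92, 16, 26, 3] -> max=92
step 8: append 88 -> window=[92, 16, 26, 3, 88] -> max=92
step 9: append 78 -> window=[16, 26, 3, 88, 78] -> max=88
step 10: append 59 -> window=[26, 3, 88, 78, 59] -> max=88
step 11: append 25 -> window=[3, 88, 78, 59, 25] -> max=88
step 12: append 77 -> window=[88, 78, 59, 25, 77] -> max=88
step 13: append 21 -> window=[78, 59, 25, 77, 21] -> max=78
step 14: append 24 -> window=[59, 25, 77, 21, 24] -> max=77
step 15: append 57 -> window=[25, 77, 21, 24, 57] -> max=77
step 16: append 40 -> window=[77, 21, 24, 57, 40] -> max=77

Answer: 92 92 92 92 88 88 88 88 78 77 77 77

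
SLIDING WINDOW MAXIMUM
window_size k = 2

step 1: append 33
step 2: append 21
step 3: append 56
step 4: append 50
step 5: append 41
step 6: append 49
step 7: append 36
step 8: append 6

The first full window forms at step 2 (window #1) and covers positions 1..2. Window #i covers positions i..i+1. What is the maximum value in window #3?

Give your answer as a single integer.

step 1: append 33 -> window=[33] (not full yet)
step 2: append 21 -> window=[33, 21] -> max=33
step 3: append 56 -> window=[21, 56] -> max=56
step 4: append 50 -> window=[56, 50] -> max=56
Window #3 max = 56

Answer: 56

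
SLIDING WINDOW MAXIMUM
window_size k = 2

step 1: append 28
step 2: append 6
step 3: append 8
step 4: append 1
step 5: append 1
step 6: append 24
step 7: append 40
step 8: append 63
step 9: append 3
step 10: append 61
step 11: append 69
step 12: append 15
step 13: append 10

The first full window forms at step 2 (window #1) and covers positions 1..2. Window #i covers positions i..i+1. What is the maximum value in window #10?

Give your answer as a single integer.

step 1: append 28 -> window=[28] (not full yet)
step 2: append 6 -> window=[28, 6] -> max=28
step 3: append 8 -> window=[6, 8] -> max=8
step 4: append 1 -> window=[8, 1] -> max=8
step 5: append 1 -> window=[1, 1] -> max=1
step 6: append 24 -> window=[1, 24] -> max=24
step 7: append 40 -> window=[24, 40] -> max=40
step 8: append 63 -> window=[40, 63] -> max=63
step 9: append 3 -> window=[63, 3] -> max=63
step 10: append 61 -> window=[3, 61] -> max=61
step 11: append 69 -> window=[61, 69] -> max=69
Window #10 max = 69

Answer: 69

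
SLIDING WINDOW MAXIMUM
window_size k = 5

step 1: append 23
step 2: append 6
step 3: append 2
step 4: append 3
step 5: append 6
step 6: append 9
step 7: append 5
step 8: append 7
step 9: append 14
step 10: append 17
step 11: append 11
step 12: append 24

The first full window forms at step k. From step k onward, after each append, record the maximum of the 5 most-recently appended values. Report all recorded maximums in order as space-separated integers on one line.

Answer: 23 9 9 9 14 17 17 24

Derivation:
step 1: append 23 -> window=[23] (not full yet)
step 2: append 6 -> window=[23, 6] (not full yet)
step 3: append 2 -> window=[23, 6, 2] (not full yet)
step 4: append 3 -> window=[23, 6, 2, 3] (not full yet)
step 5: append 6 -> window=[23, 6, 2, 3, 6] -> max=23
step 6: append 9 -> window=[6, 2, 3, 6, 9] -> max=9
step 7: append 5 -> window=[2, 3, 6, 9, 5] -> max=9
step 8: append 7 -> window=[3, 6, 9, 5, 7] -> max=9
step 9: append 14 -> window=[6, 9, 5, 7, 14] -> max=14
step 10: append 17 -> window=[9, 5, 7, 14, 17] -> max=17
step 11: append 11 -> window=[5, 7, 14, 17, 11] -> max=17
step 12: append 24 -> window=[7, 14, 17, 11, 24] -> max=24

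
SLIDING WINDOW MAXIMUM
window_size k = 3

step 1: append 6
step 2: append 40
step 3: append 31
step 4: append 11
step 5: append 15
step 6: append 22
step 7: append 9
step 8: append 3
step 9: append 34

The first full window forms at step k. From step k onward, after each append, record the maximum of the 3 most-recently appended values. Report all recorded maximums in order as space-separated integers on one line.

Answer: 40 40 31 22 22 22 34

Derivation:
step 1: append 6 -> window=[6] (not full yet)
step 2: append 40 -> window=[6, 40] (not full yet)
step 3: append 31 -> window=[6, 40, 31] -> max=40
step 4: append 11 -> window=[40, 31, 11] -> max=40
step 5: append 15 -> window=[31, 11, 15] -> max=31
step 6: append 22 -> window=[11, 15, 22] -> max=22
step 7: append 9 -> window=[15, 22, 9] -> max=22
step 8: append 3 -> window=[22, 9, 3] -> max=22
step 9: append 34 -> window=[9, 3, 34] -> max=34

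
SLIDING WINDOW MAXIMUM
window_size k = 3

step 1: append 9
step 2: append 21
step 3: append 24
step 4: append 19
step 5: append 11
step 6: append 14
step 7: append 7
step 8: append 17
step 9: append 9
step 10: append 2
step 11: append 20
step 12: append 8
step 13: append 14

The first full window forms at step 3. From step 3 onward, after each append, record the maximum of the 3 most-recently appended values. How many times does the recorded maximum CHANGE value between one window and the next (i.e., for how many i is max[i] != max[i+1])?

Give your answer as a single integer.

Answer: 4

Derivation:
step 1: append 9 -> window=[9] (not full yet)
step 2: append 21 -> window=[9, 21] (not full yet)
step 3: append 24 -> window=[9, 21, 24] -> max=24
step 4: append 19 -> window=[21, 24, 19] -> max=24
step 5: append 11 -> window=[24, 19, 11] -> max=24
step 6: append 14 -> window=[19, 11, 14] -> max=19
step 7: append 7 -> window=[11, 14, 7] -> max=14
step 8: append 17 -> window=[14, 7, 17] -> max=17
step 9: append 9 -> window=[7, 17, 9] -> max=17
step 10: append 2 -> window=[17, 9, 2] -> max=17
step 11: append 20 -> window=[9, 2, 20] -> max=20
step 12: append 8 -> window=[2, 20, 8] -> max=20
step 13: append 14 -> window=[20, 8, 14] -> max=20
Recorded maximums: 24 24 24 19 14 17 17 17 20 20 20
Changes between consecutive maximums: 4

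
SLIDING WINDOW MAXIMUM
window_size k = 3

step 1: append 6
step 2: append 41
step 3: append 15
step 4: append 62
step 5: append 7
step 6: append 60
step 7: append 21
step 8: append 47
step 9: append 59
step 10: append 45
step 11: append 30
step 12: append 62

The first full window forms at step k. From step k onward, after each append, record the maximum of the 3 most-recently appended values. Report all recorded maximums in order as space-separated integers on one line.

step 1: append 6 -> window=[6] (not full yet)
step 2: append 41 -> window=[6, 41] (not full yet)
step 3: append 15 -> window=[6, 41, 15] -> max=41
step 4: append 62 -> window=[41, 15, 62] -> max=62
step 5: append 7 -> window=[15, 62, 7] -> max=62
step 6: append 60 -> window=[62, 7, 60] -> max=62
step 7: append 21 -> window=[7, 60, 21] -> max=60
step 8: append 47 -> window=[60, 21, 47] -> max=60
step 9: append 59 -> window=[21, 47, 59] -> max=59
step 10: append 45 -> window=[47, 59, 45] -> max=59
step 11: append 30 -> window=[59, 45, 30] -> max=59
step 12: append 62 -> window=[45, 30, 62] -> max=62

Answer: 41 62 62 62 60 60 59 59 59 62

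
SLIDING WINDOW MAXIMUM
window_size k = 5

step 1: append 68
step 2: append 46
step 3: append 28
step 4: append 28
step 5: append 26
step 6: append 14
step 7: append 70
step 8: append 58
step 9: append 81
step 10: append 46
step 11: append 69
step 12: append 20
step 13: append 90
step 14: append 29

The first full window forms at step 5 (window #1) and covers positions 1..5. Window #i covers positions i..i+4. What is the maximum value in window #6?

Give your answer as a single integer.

step 1: append 68 -> window=[68] (not full yet)
step 2: append 46 -> window=[68, 46] (not full yet)
step 3: append 28 -> window=[68, 46, 28] (not full yet)
step 4: append 28 -> window=[68, 46, 28, 28] (not full yet)
step 5: append 26 -> window=[68, 46, 28, 28, 26] -> max=68
step 6: append 14 -> window=[46, 28, 28, 26, 14] -> max=46
step 7: append 70 -> window=[28, 28, 26, 14, 70] -> max=70
step 8: append 58 -> window=[28, 26, 14, 70, 58] -> max=70
step 9: append 81 -> window=[26, 14, 70, 58, 81] -> max=81
step 10: append 46 -> window=[14, 70, 58, 81, 46] -> max=81
Window #6 max = 81

Answer: 81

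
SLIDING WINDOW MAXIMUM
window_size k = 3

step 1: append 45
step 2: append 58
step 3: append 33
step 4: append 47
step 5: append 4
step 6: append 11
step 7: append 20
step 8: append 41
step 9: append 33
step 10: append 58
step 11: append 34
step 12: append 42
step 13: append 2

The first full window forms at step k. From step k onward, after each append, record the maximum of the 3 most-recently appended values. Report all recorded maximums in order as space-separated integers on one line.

step 1: append 45 -> window=[45] (not full yet)
step 2: append 58 -> window=[45, 58] (not full yet)
step 3: append 33 -> window=[45, 58, 33] -> max=58
step 4: append 47 -> window=[58, 33, 47] -> max=58
step 5: append 4 -> window=[33, 47, 4] -> max=47
step 6: append 11 -> window=[47, 4, 11] -> max=47
step 7: append 20 -> window=[4, 11, 20] -> max=20
step 8: append 41 -> window=[11, 20, 41] -> max=41
step 9: append 33 -> window=[20, 41, 33] -> max=41
step 10: append 58 -> window=[41, 33, 58] -> max=58
step 11: append 34 -> window=[33, 58, 34] -> max=58
step 12: append 42 -> window=[58, 34, 42] -> max=58
step 13: append 2 -> window=[34, 42, 2] -> max=42

Answer: 58 58 47 47 20 41 41 58 58 58 42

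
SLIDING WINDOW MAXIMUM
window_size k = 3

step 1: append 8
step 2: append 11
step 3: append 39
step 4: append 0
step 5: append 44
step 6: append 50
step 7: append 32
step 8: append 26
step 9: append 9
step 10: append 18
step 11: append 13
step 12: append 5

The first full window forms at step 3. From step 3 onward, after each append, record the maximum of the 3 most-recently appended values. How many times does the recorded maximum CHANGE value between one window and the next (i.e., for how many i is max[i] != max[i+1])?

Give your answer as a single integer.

Answer: 5

Derivation:
step 1: append 8 -> window=[8] (not full yet)
step 2: append 11 -> window=[8, 11] (not full yet)
step 3: append 39 -> window=[8, 11, 39] -> max=39
step 4: append 0 -> window=[11, 39, 0] -> max=39
step 5: append 44 -> window=[39, 0, 44] -> max=44
step 6: append 50 -> window=[0, 44, 50] -> max=50
step 7: append 32 -> window=[44, 50, 32] -> max=50
step 8: append 26 -> window=[50, 32, 26] -> max=50
step 9: append 9 -> window=[32, 26, 9] -> max=32
step 10: append 18 -> window=[26, 9, 18] -> max=26
step 11: append 13 -> window=[9, 18, 13] -> max=18
step 12: append 5 -> window=[18, 13, 5] -> max=18
Recorded maximums: 39 39 44 50 50 50 32 26 18 18
Changes between consecutive maximums: 5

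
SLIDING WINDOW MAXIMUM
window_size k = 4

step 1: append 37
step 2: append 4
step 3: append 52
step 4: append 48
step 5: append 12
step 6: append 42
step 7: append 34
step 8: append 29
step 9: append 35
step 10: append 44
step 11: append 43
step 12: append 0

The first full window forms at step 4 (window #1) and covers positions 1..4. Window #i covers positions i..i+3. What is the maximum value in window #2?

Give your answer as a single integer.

step 1: append 37 -> window=[37] (not full yet)
step 2: append 4 -> window=[37, 4] (not full yet)
step 3: append 52 -> window=[37, 4, 52] (not full yet)
step 4: append 48 -> window=[37, 4, 52, 48] -> max=52
step 5: append 12 -> window=[4, 52, 48, 12] -> max=52
Window #2 max = 52

Answer: 52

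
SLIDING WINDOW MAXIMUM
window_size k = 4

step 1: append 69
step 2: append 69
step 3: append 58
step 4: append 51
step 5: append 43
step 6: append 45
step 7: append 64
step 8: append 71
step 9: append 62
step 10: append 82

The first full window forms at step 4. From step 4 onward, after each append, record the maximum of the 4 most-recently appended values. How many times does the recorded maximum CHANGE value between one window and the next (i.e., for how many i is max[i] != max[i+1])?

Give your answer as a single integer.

step 1: append 69 -> window=[69] (not full yet)
step 2: append 69 -> window=[69, 69] (not full yet)
step 3: append 58 -> window=[69, 69, 58] (not full yet)
step 4: append 51 -> window=[69, 69, 58, 51] -> max=69
step 5: append 43 -> window=[69, 58, 51, 43] -> max=69
step 6: append 45 -> window=[58, 51, 43, 45] -> max=58
step 7: append 64 -> window=[51, 43, 45, 64] -> max=64
step 8: append 71 -> window=[43, 45, 64, 71] -> max=71
step 9: append 62 -> window=[45, 64, 71, 62] -> max=71
step 10: append 82 -> window=[64, 71, 62, 82] -> max=82
Recorded maximums: 69 69 58 64 71 71 82
Changes between consecutive maximums: 4

Answer: 4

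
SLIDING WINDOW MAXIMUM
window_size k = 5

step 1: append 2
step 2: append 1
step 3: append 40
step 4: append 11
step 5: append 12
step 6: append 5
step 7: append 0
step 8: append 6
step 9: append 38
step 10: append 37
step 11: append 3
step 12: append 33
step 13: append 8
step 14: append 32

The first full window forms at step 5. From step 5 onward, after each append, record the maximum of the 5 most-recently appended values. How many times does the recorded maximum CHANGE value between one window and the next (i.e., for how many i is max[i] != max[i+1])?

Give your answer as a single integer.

step 1: append 2 -> window=[2] (not full yet)
step 2: append 1 -> window=[2, 1] (not full yet)
step 3: append 40 -> window=[2, 1, 40] (not full yet)
step 4: append 11 -> window=[2, 1, 40, 11] (not full yet)
step 5: append 12 -> window=[2, 1, 40, 11, 12] -> max=40
step 6: append 5 -> window=[1, 40, 11, 12, 5] -> max=40
step 7: append 0 -> window=[40, 11, 12, 5, 0] -> max=40
step 8: append 6 -> window=[11, 12, 5, 0, 6] -> max=12
step 9: append 38 -> window=[12, 5, 0, 6, 38] -> max=38
step 10: append 37 -> window=[5, 0, 6, 38, 37] -> max=38
step 11: append 3 -> window=[0, 6, 38, 37, 3] -> max=38
step 12: append 33 -> window=[6, 38, 37, 3, 33] -> max=38
step 13: append 8 -> window=[38, 37, 3, 33, 8] -> max=38
step 14: append 32 -> window=[37, 3, 33, 8, 32] -> max=37
Recorded maximums: 40 40 40 12 38 38 38 38 38 37
Changes between consecutive maximums: 3

Answer: 3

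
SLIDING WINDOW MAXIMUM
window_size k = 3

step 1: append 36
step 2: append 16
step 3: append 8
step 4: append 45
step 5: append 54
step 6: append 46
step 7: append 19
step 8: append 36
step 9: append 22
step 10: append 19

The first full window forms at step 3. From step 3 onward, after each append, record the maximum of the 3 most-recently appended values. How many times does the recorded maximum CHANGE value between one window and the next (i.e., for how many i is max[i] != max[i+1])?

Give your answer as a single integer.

step 1: append 36 -> window=[36] (not full yet)
step 2: append 16 -> window=[36, 16] (not full yet)
step 3: append 8 -> window=[36, 16, 8] -> max=36
step 4: append 45 -> window=[16, 8, 45] -> max=45
step 5: append 54 -> window=[8, 45, 54] -> max=54
step 6: append 46 -> window=[45, 54, 46] -> max=54
step 7: append 19 -> window=[54, 46, 19] -> max=54
step 8: append 36 -> window=[46, 19, 36] -> max=46
step 9: append 22 -> window=[19, 36, 22] -> max=36
step 10: append 19 -> window=[36, 22, 19] -> max=36
Recorded maximums: 36 45 54 54 54 46 36 36
Changes between consecutive maximums: 4

Answer: 4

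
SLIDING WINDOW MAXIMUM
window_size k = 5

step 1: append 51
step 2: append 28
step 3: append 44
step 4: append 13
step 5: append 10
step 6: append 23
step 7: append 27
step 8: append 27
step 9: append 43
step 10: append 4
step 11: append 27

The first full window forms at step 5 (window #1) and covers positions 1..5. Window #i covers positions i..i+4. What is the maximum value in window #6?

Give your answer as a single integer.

Answer: 43

Derivation:
step 1: append 51 -> window=[51] (not full yet)
step 2: append 28 -> window=[51, 28] (not full yet)
step 3: append 44 -> window=[51, 28, 44] (not full yet)
step 4: append 13 -> window=[51, 28, 44, 13] (not full yet)
step 5: append 10 -> window=[51, 28, 44, 13, 10] -> max=51
step 6: append 23 -> window=[28, 44, 13, 10, 23] -> max=44
step 7: append 27 -> window=[44, 13, 10, 23, 27] -> max=44
step 8: append 27 -> window=[13, 10, 23, 27, 27] -> max=27
step 9: append 43 -> window=[10, 23, 27, 27, 43] -> max=43
step 10: append 4 -> window=[23, 27, 27, 43, 4] -> max=43
Window #6 max = 43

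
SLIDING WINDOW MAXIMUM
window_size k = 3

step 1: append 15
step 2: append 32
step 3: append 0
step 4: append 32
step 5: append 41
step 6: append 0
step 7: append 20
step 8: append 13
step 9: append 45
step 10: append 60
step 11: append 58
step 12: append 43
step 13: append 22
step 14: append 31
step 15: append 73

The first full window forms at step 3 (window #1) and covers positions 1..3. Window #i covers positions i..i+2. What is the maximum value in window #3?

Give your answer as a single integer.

step 1: append 15 -> window=[15] (not full yet)
step 2: append 32 -> window=[15, 32] (not full yet)
step 3: append 0 -> window=[15, 32, 0] -> max=32
step 4: append 32 -> window=[32, 0, 32] -> max=32
step 5: append 41 -> window=[0, 32, 41] -> max=41
Window #3 max = 41

Answer: 41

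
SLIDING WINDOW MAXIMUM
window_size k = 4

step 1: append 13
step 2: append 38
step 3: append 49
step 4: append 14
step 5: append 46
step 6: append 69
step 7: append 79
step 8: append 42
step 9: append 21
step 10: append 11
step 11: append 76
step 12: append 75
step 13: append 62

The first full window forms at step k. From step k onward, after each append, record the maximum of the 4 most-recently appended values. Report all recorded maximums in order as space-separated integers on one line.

step 1: append 13 -> window=[13] (not full yet)
step 2: append 38 -> window=[13, 38] (not full yet)
step 3: append 49 -> window=[13, 38, 49] (not full yet)
step 4: append 14 -> window=[13, 38, 49, 14] -> max=49
step 5: append 46 -> window=[38, 49, 14, 46] -> max=49
step 6: append 69 -> window=[49, 14, 46, 69] -> max=69
step 7: append 79 -> window=[14, 46, 69, 79] -> max=79
step 8: append 42 -> window=[46, 69, 79, 42] -> max=79
step 9: append 21 -> window=[69, 79, 42, 21] -> max=79
step 10: append 11 -> window=[79, 42, 21, 11] -> max=79
step 11: append 76 -> window=[42, 21, 11, 76] -> max=76
step 12: append 75 -> window=[21, 11, 76, 75] -> max=76
step 13: append 62 -> window=[11, 76, 75, 62] -> max=76

Answer: 49 49 69 79 79 79 79 76 76 76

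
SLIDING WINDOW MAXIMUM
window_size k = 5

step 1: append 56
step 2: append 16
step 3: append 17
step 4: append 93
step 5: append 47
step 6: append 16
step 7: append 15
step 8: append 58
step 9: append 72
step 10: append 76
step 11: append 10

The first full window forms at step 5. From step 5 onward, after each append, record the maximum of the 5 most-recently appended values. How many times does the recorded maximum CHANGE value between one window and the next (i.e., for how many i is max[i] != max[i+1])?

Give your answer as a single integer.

step 1: append 56 -> window=[56] (not full yet)
step 2: append 16 -> window=[56, 16] (not full yet)
step 3: append 17 -> window=[56, 16, 17] (not full yet)
step 4: append 93 -> window=[56, 16, 17, 93] (not full yet)
step 5: append 47 -> window=[56, 16, 17, 93, 47] -> max=93
step 6: append 16 -> window=[16, 17, 93, 47, 16] -> max=93
step 7: append 15 -> window=[17, 93, 47, 16, 15] -> max=93
step 8: append 58 -> window=[93, 47, 16, 15, 58] -> max=93
step 9: append 72 -> window=[47, 16, 15, 58, 72] -> max=72
step 10: append 76 -> window=[16, 15, 58, 72, 76] -> max=76
step 11: append 10 -> window=[15, 58, 72, 76, 10] -> max=76
Recorded maximums: 93 93 93 93 72 76 76
Changes between consecutive maximums: 2

Answer: 2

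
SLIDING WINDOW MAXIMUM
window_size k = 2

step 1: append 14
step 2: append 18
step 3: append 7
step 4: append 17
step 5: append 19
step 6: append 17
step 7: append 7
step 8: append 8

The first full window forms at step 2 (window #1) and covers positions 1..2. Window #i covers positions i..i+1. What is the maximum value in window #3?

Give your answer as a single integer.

Answer: 17

Derivation:
step 1: append 14 -> window=[14] (not full yet)
step 2: append 18 -> window=[14, 18] -> max=18
step 3: append 7 -> window=[18, 7] -> max=18
step 4: append 17 -> window=[7, 17] -> max=17
Window #3 max = 17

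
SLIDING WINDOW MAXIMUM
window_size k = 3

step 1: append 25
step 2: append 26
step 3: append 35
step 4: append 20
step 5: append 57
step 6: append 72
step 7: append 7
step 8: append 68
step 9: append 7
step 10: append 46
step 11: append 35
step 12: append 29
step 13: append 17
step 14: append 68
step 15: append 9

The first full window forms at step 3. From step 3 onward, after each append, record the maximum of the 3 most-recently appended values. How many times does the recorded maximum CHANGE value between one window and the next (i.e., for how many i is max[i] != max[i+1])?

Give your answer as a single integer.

Answer: 6

Derivation:
step 1: append 25 -> window=[25] (not full yet)
step 2: append 26 -> window=[25, 26] (not full yet)
step 3: append 35 -> window=[25, 26, 35] -> max=35
step 4: append 20 -> window=[26, 35, 20] -> max=35
step 5: append 57 -> window=[35, 20, 57] -> max=57
step 6: append 72 -> window=[20, 57, 72] -> max=72
step 7: append 7 -> window=[57, 72, 7] -> max=72
step 8: append 68 -> window=[72, 7, 68] -> max=72
step 9: append 7 -> window=[7, 68, 7] -> max=68
step 10: append 46 -> window=[68, 7, 46] -> max=68
step 11: append 35 -> window=[7, 46, 35] -> max=46
step 12: append 29 -> window=[46, 35, 29] -> max=46
step 13: append 17 -> window=[35, 29, 17] -> max=35
step 14: append 68 -> window=[29, 17, 68] -> max=68
step 15: append 9 -> window=[17, 68, 9] -> max=68
Recorded maximums: 35 35 57 72 72 72 68 68 46 46 35 68 68
Changes between consecutive maximums: 6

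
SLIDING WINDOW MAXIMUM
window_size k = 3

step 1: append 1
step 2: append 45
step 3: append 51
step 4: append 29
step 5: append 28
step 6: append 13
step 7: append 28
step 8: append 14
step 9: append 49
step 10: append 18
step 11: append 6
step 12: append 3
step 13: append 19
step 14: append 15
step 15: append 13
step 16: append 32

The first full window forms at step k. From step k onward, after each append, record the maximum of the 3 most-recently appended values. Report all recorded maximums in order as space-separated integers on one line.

Answer: 51 51 51 29 28 28 49 49 49 18 19 19 19 32

Derivation:
step 1: append 1 -> window=[1] (not full yet)
step 2: append 45 -> window=[1, 45] (not full yet)
step 3: append 51 -> window=[1, 45, 51] -> max=51
step 4: append 29 -> window=[45, 51, 29] -> max=51
step 5: append 28 -> window=[51, 29, 28] -> max=51
step 6: append 13 -> window=[29, 28, 13] -> max=29
step 7: append 28 -> window=[28, 13, 28] -> max=28
step 8: append 14 -> window=[13, 28, 14] -> max=28
step 9: append 49 -> window=[28, 14, 49] -> max=49
step 10: append 18 -> window=[14, 49, 18] -> max=49
step 11: append 6 -> window=[49, 18, 6] -> max=49
step 12: append 3 -> window=[18, 6, 3] -> max=18
step 13: append 19 -> window=[6, 3, 19] -> max=19
step 14: append 15 -> window=[3, 19, 15] -> max=19
step 15: append 13 -> window=[19, 15, 13] -> max=19
step 16: append 32 -> window=[15, 13, 32] -> max=32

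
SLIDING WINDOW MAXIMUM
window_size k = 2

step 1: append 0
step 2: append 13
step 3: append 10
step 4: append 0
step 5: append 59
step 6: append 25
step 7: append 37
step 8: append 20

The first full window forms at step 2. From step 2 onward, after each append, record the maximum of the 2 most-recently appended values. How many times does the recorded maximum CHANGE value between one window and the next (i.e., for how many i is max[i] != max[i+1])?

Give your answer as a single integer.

step 1: append 0 -> window=[0] (not full yet)
step 2: append 13 -> window=[0, 13] -> max=13
step 3: append 10 -> window=[13, 10] -> max=13
step 4: append 0 -> window=[10, 0] -> max=10
step 5: append 59 -> window=[0, 59] -> max=59
step 6: append 25 -> window=[59, 25] -> max=59
step 7: append 37 -> window=[25, 37] -> max=37
step 8: append 20 -> window=[37, 20] -> max=37
Recorded maximums: 13 13 10 59 59 37 37
Changes between consecutive maximums: 3

Answer: 3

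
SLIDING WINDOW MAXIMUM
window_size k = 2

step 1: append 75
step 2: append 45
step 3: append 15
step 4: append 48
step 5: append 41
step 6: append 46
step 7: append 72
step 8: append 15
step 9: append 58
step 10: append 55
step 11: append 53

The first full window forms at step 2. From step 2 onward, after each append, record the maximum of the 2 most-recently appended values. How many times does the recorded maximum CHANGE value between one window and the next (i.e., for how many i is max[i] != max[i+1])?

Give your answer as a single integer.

Answer: 6

Derivation:
step 1: append 75 -> window=[75] (not full yet)
step 2: append 45 -> window=[75, 45] -> max=75
step 3: append 15 -> window=[45, 15] -> max=45
step 4: append 48 -> window=[15, 48] -> max=48
step 5: append 41 -> window=[48, 41] -> max=48
step 6: append 46 -> window=[41, 46] -> max=46
step 7: append 72 -> window=[46, 72] -> max=72
step 8: append 15 -> window=[72, 15] -> max=72
step 9: append 58 -> window=[15, 58] -> max=58
step 10: append 55 -> window=[58, 55] -> max=58
step 11: append 53 -> window=[55, 53] -> max=55
Recorded maximums: 75 45 48 48 46 72 72 58 58 55
Changes between consecutive maximums: 6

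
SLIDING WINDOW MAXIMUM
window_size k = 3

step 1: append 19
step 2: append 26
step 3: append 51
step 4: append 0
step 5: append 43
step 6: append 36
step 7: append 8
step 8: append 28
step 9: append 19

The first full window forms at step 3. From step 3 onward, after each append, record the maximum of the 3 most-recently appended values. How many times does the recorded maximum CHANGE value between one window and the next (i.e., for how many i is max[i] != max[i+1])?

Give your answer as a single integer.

Answer: 3

Derivation:
step 1: append 19 -> window=[19] (not full yet)
step 2: append 26 -> window=[19, 26] (not full yet)
step 3: append 51 -> window=[19, 26, 51] -> max=51
step 4: append 0 -> window=[26, 51, 0] -> max=51
step 5: append 43 -> window=[51, 0, 43] -> max=51
step 6: append 36 -> window=[0, 43, 36] -> max=43
step 7: append 8 -> window=[43, 36, 8] -> max=43
step 8: append 28 -> window=[36, 8, 28] -> max=36
step 9: append 19 -> window=[8, 28, 19] -> max=28
Recorded maximums: 51 51 51 43 43 36 28
Changes between consecutive maximums: 3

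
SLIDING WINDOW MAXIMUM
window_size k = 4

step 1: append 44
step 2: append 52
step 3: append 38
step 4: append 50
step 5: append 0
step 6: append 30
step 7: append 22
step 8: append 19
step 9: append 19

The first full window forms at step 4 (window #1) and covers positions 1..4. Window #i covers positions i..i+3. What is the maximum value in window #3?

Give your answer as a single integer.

Answer: 50

Derivation:
step 1: append 44 -> window=[44] (not full yet)
step 2: append 52 -> window=[44, 52] (not full yet)
step 3: append 38 -> window=[44, 52, 38] (not full yet)
step 4: append 50 -> window=[44, 52, 38, 50] -> max=52
step 5: append 0 -> window=[52, 38, 50, 0] -> max=52
step 6: append 30 -> window=[38, 50, 0, 30] -> max=50
Window #3 max = 50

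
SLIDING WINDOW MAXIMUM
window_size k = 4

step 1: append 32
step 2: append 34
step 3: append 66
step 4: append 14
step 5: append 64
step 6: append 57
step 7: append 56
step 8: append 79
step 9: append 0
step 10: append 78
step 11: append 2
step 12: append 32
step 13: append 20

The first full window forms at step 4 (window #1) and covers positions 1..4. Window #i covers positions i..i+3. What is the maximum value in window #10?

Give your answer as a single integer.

Answer: 78

Derivation:
step 1: append 32 -> window=[32] (not full yet)
step 2: append 34 -> window=[32, 34] (not full yet)
step 3: append 66 -> window=[32, 34, 66] (not full yet)
step 4: append 14 -> window=[32, 34, 66, 14] -> max=66
step 5: append 64 -> window=[34, 66, 14, 64] -> max=66
step 6: append 57 -> window=[66, 14, 64, 57] -> max=66
step 7: append 56 -> window=[14, 64, 57, 56] -> max=64
step 8: append 79 -> window=[64, 57, 56, 79] -> max=79
step 9: append 0 -> window=[57, 56, 79, 0] -> max=79
step 10: append 78 -> window=[56, 79, 0, 78] -> max=79
step 11: append 2 -> window=[79, 0, 78, 2] -> max=79
step 12: append 32 -> window=[0, 78, 2, 32] -> max=78
step 13: append 20 -> window=[78, 2, 32, 20] -> max=78
Window #10 max = 78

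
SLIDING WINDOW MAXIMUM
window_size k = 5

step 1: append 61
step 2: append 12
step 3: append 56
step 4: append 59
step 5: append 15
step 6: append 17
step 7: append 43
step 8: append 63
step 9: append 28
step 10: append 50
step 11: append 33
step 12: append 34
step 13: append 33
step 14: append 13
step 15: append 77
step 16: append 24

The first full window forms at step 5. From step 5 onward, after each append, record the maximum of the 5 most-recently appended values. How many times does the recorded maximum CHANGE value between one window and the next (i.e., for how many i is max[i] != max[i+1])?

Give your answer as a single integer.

step 1: append 61 -> window=[61] (not full yet)
step 2: append 12 -> window=[61, 12] (not full yet)
step 3: append 56 -> window=[61, 12, 56] (not full yet)
step 4: append 59 -> window=[61, 12, 56, 59] (not full yet)
step 5: append 15 -> window=[61, 12, 56, 59, 15] -> max=61
step 6: append 17 -> window=[12, 56, 59, 15, 17] -> max=59
step 7: append 43 -> window=[56, 59, 15, 17, 43] -> max=59
step 8: append 63 -> window=[59, 15, 17, 43, 63] -> max=63
step 9: append 28 -> window=[15, 17, 43, 63, 28] -> max=63
step 10: append 50 -> window=[17, 43, 63, 28, 50] -> max=63
step 11: append 33 -> window=[43, 63, 28, 50, 33] -> max=63
step 12: append 34 -> window=[63, 28, 50, 33, 34] -> max=63
step 13: append 33 -> window=[28, 50, 33, 34, 33] -> max=50
step 14: append 13 -> window=[50, 33, 34, 33, 13] -> max=50
step 15: append 77 -> window=[33, 34, 33, 13, 77] -> max=77
step 16: append 24 -> window=[34, 33, 13, 77, 24] -> max=77
Recorded maximums: 61 59 59 63 63 63 63 63 50 50 77 77
Changes between consecutive maximums: 4

Answer: 4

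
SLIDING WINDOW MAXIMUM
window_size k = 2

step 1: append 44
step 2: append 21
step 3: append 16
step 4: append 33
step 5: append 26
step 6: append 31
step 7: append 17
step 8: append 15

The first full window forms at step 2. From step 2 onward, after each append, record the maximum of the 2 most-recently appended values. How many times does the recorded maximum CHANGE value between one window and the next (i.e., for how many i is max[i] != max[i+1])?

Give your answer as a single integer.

Answer: 4

Derivation:
step 1: append 44 -> window=[44] (not full yet)
step 2: append 21 -> window=[44, 21] -> max=44
step 3: append 16 -> window=[21, 16] -> max=21
step 4: append 33 -> window=[16, 33] -> max=33
step 5: append 26 -> window=[33, 26] -> max=33
step 6: append 31 -> window=[26, 31] -> max=31
step 7: append 17 -> window=[31, 17] -> max=31
step 8: append 15 -> window=[17, 15] -> max=17
Recorded maximums: 44 21 33 33 31 31 17
Changes between consecutive maximums: 4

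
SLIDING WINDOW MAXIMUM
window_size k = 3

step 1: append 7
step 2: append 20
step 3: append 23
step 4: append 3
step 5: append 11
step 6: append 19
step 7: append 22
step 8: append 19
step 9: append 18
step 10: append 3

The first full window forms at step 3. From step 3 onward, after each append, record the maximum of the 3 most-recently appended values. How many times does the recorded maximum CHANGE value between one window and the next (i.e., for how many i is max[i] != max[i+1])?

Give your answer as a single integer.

Answer: 3

Derivation:
step 1: append 7 -> window=[7] (not full yet)
step 2: append 20 -> window=[7, 20] (not full yet)
step 3: append 23 -> window=[7, 20, 23] -> max=23
step 4: append 3 -> window=[20, 23, 3] -> max=23
step 5: append 11 -> window=[23, 3, 11] -> max=23
step 6: append 19 -> window=[3, 11, 19] -> max=19
step 7: append 22 -> window=[11, 19, 22] -> max=22
step 8: append 19 -> window=[19, 22, 19] -> max=22
step 9: append 18 -> window=[22, 19, 18] -> max=22
step 10: append 3 -> window=[19, 18, 3] -> max=19
Recorded maximums: 23 23 23 19 22 22 22 19
Changes between consecutive maximums: 3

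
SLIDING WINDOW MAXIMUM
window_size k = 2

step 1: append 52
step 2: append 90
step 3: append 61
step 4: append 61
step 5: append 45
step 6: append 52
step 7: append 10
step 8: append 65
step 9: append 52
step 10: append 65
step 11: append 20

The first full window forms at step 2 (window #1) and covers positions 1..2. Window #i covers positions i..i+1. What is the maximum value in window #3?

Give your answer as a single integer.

step 1: append 52 -> window=[52] (not full yet)
step 2: append 90 -> window=[52, 90] -> max=90
step 3: append 61 -> window=[90, 61] -> max=90
step 4: append 61 -> window=[61, 61] -> max=61
Window #3 max = 61

Answer: 61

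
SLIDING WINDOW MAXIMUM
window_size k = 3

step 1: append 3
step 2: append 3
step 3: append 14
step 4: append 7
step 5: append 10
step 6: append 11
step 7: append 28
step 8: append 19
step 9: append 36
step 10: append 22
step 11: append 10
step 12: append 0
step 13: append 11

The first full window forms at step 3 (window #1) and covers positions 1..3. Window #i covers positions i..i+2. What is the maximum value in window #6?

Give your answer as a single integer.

Answer: 28

Derivation:
step 1: append 3 -> window=[3] (not full yet)
step 2: append 3 -> window=[3, 3] (not full yet)
step 3: append 14 -> window=[3, 3, 14] -> max=14
step 4: append 7 -> window=[3, 14, 7] -> max=14
step 5: append 10 -> window=[14, 7, 10] -> max=14
step 6: append 11 -> window=[7, 10, 11] -> max=11
step 7: append 28 -> window=[10, 11, 28] -> max=28
step 8: append 19 -> window=[11, 28, 19] -> max=28
Window #6 max = 28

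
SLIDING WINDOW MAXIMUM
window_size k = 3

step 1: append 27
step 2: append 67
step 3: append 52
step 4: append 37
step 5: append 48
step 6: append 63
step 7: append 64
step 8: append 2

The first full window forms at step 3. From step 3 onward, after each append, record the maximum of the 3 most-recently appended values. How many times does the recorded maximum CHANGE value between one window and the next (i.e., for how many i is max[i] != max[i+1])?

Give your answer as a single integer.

Answer: 3

Derivation:
step 1: append 27 -> window=[27] (not full yet)
step 2: append 67 -> window=[27, 67] (not full yet)
step 3: append 52 -> window=[27, 67, 52] -> max=67
step 4: append 37 -> window=[67, 52, 37] -> max=67
step 5: append 48 -> window=[52, 37, 48] -> max=52
step 6: append 63 -> window=[37, 48, 63] -> max=63
step 7: append 64 -> window=[48, 63, 64] -> max=64
step 8: append 2 -> window=[63, 64, 2] -> max=64
Recorded maximums: 67 67 52 63 64 64
Changes between consecutive maximums: 3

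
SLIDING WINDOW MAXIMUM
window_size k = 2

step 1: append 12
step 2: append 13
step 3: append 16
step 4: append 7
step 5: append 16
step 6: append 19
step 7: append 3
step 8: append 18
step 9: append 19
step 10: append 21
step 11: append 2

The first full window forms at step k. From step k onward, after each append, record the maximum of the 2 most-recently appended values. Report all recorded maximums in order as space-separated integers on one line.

step 1: append 12 -> window=[12] (not full yet)
step 2: append 13 -> window=[12, 13] -> max=13
step 3: append 16 -> window=[13, 16] -> max=16
step 4: append 7 -> window=[16, 7] -> max=16
step 5: append 16 -> window=[7, 16] -> max=16
step 6: append 19 -> window=[16, 19] -> max=19
step 7: append 3 -> window=[19, 3] -> max=19
step 8: append 18 -> window=[3, 18] -> max=18
step 9: append 19 -> window=[18, 19] -> max=19
step 10: append 21 -> window=[19, 21] -> max=21
step 11: append 2 -> window=[21, 2] -> max=21

Answer: 13 16 16 16 19 19 18 19 21 21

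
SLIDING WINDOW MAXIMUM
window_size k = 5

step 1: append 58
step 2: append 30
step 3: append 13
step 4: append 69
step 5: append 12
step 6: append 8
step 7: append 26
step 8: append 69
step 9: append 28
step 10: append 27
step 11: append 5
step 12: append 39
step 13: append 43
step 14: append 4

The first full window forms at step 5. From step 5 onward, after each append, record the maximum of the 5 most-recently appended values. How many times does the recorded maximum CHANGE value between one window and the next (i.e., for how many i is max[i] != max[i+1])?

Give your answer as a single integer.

step 1: append 58 -> window=[58] (not full yet)
step 2: append 30 -> window=[58, 30] (not full yet)
step 3: append 13 -> window=[58, 30, 13] (not full yet)
step 4: append 69 -> window=[58, 30, 13, 69] (not full yet)
step 5: append 12 -> window=[58, 30, 13, 69, 12] -> max=69
step 6: append 8 -> window=[30, 13, 69, 12, 8] -> max=69
step 7: append 26 -> window=[13, 69, 12, 8, 26] -> max=69
step 8: append 69 -> window=[69, 12, 8, 26, 69] -> max=69
step 9: append 28 -> window=[12, 8, 26, 69, 28] -> max=69
step 10: append 27 -> window=[8, 26, 69, 28, 27] -> max=69
step 11: append 5 -> window=[26, 69, 28, 27, 5] -> max=69
step 12: append 39 -> window=[69, 28, 27, 5, 39] -> max=69
step 13: append 43 -> window=[28, 27, 5, 39, 43] -> max=43
step 14: append 4 -> window=[27, 5, 39, 43, 4] -> max=43
Recorded maximums: 69 69 69 69 69 69 69 69 43 43
Changes between consecutive maximums: 1

Answer: 1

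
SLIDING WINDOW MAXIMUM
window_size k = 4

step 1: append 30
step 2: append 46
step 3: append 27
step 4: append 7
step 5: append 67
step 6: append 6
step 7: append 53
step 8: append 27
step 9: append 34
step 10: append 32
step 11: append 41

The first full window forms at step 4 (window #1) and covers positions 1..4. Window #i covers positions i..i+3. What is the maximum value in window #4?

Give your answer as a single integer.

Answer: 67

Derivation:
step 1: append 30 -> window=[30] (not full yet)
step 2: append 46 -> window=[30, 46] (not full yet)
step 3: append 27 -> window=[30, 46, 27] (not full yet)
step 4: append 7 -> window=[30, 46, 27, 7] -> max=46
step 5: append 67 -> window=[46, 27, 7, 67] -> max=67
step 6: append 6 -> window=[27, 7, 67, 6] -> max=67
step 7: append 53 -> window=[7, 67, 6, 53] -> max=67
Window #4 max = 67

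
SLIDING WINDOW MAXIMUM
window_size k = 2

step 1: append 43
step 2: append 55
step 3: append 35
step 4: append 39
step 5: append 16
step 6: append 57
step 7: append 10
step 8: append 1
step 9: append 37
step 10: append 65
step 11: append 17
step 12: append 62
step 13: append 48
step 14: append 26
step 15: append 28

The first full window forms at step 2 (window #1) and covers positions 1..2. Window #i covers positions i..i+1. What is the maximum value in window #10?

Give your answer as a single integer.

step 1: append 43 -> window=[43] (not full yet)
step 2: append 55 -> window=[43, 55] -> max=55
step 3: append 35 -> window=[55, 35] -> max=55
step 4: append 39 -> window=[35, 39] -> max=39
step 5: append 16 -> window=[39, 16] -> max=39
step 6: append 57 -> window=[16, 57] -> max=57
step 7: append 10 -> window=[57, 10] -> max=57
step 8: append 1 -> window=[10, 1] -> max=10
step 9: append 37 -> window=[1, 37] -> max=37
step 10: append 65 -> window=[37, 65] -> max=65
step 11: append 17 -> window=[65, 17] -> max=65
Window #10 max = 65

Answer: 65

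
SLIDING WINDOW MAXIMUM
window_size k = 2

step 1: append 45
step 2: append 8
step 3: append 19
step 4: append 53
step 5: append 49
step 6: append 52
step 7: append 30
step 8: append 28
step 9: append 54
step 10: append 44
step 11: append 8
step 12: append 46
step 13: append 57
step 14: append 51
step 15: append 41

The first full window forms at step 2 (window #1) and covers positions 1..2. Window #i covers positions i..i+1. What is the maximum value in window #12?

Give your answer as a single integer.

Answer: 57

Derivation:
step 1: append 45 -> window=[45] (not full yet)
step 2: append 8 -> window=[45, 8] -> max=45
step 3: append 19 -> window=[8, 19] -> max=19
step 4: append 53 -> window=[19, 53] -> max=53
step 5: append 49 -> window=[53, 49] -> max=53
step 6: append 52 -> window=[49, 52] -> max=52
step 7: append 30 -> window=[52, 30] -> max=52
step 8: append 28 -> window=[30, 28] -> max=30
step 9: append 54 -> window=[28, 54] -> max=54
step 10: append 44 -> window=[54, 44] -> max=54
step 11: append 8 -> window=[44, 8] -> max=44
step 12: append 46 -> window=[8, 46] -> max=46
step 13: append 57 -> window=[46, 57] -> max=57
Window #12 max = 57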